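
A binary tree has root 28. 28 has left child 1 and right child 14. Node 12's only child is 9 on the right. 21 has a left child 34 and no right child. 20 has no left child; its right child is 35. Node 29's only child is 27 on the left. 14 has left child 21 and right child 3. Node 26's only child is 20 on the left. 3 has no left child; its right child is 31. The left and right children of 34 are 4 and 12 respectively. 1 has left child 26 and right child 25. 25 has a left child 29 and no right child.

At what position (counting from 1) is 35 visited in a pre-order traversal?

5

Pre-order visits the node, then its left subtree, then its right subtree.
Visit 28.
At 28: go left to 1.
  Visit 1.
  At 1: go left to 26.
    Visit 26.
    At 26: go left to 20.
      Visit 20.
      At 20: no left child.
      At 20: go right to 35.
        35 is a leaf — visit 35.
    At 26: no right child.
  At 1: go right to 25.
    Visit 25.
    At 25: go left to 29.
      Visit 29.
      At 29: go left to 27.
        27 is a leaf — visit 27.
      At 29: no right child.
    At 25: no right child.
At 28: go right to 14.
  Visit 14.
  At 14: go left to 21.
    Visit 21.
    At 21: go left to 34.
      Visit 34.
      At 34: go left to 4.
        4 is a leaf — visit 4.
      At 34: go right to 12.
        Visit 12.
        At 12: no left child.
        At 12: go right to 9.
          9 is a leaf — visit 9.
    At 21: no right child.
  At 14: go right to 3.
    Visit 3.
    At 3: no left child.
    At 3: go right to 31.
      31 is a leaf — visit 31.
Full pre-order sequence: 28, 1, 26, 20, 35, 25, 29, 27, 14, 21, 34, 4, 12, 9, 3, 31.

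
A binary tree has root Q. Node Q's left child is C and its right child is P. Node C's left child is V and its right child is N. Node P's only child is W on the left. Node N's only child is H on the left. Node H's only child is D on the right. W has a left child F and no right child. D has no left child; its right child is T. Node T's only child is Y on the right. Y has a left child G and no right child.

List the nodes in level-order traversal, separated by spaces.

Q C P V N W H F D T Y G

Level-order visits nodes level by level from the root, left to right within each level.
Level 0: Q
Level 1: C, P
Level 2: V, N, W
Level 3: H, F
Level 4: D
Level 5: T
Level 6: Y
Level 7: G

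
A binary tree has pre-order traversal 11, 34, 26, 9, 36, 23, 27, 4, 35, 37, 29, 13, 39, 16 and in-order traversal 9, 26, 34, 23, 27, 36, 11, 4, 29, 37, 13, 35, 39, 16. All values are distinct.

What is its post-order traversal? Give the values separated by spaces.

9 26 27 23 36 34 29 13 37 16 39 35 4 11

The first element of pre-order is the root; it splits in-order into left and right subtrees.
Root 11: left subtree has 6 nodes {9, 26, 34, 23, 27, 36}, right has 7 {4, 29, 37, 13, 35, 39, 16}.
  Root 34: left subtree has 2 nodes {9, 26}, right has 3 {23, 27, 36}.
    Root 26: left subtree has 1 node {9}, right has 0 { }.
    Root 36: left subtree has 2 nodes {23, 27}, right has 0 { }.
      Root 23: left subtree has 0 nodes { }, right has 1 {27}.
  Root 4: left subtree has 0 nodes { }, right has 6 {29, 37, 13, 35, 39, 16}.
    Root 35: left subtree has 3 nodes {29, 37, 13}, right has 2 {39, 16}.
      Root 37: left subtree has 1 node {29}, right has 1 {13}.
      Root 39: left subtree has 0 nodes { }, right has 1 {16}.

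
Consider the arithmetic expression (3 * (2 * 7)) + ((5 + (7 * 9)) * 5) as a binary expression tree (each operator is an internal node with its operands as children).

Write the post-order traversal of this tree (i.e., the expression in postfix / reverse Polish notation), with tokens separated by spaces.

Post-order on an expression tree gives postfix notation: for each operator, emit left operand, right operand, then the operator.

3 2 7 * * 5 7 9 * + 5 * +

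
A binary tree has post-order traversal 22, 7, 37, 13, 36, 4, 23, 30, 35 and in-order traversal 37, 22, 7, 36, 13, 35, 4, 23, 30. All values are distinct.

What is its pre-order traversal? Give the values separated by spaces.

The last element of post-order is the root; it splits in-order into left and right subtrees.
Root 35: left subtree has 5 nodes {37, 22, 7, 36, 13}, right has 3 {4, 23, 30}.
  Root 36: left subtree has 3 nodes {37, 22, 7}, right has 1 {13}.
    Root 37: left subtree has 0 nodes { }, right has 2 {22, 7}.
      Root 7: left subtree has 1 node {22}, right has 0 { }.
  Root 30: left subtree has 2 nodes {4, 23}, right has 0 { }.
    Root 23: left subtree has 1 node {4}, right has 0 { }.

35 36 37 7 22 13 30 23 4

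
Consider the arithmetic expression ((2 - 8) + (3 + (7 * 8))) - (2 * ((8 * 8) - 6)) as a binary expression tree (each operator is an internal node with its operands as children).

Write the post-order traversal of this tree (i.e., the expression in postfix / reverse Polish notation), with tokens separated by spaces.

Post-order on an expression tree gives postfix notation: for each operator, emit left operand, right operand, then the operator.

2 8 - 3 7 8 * + + 2 8 8 * 6 - * -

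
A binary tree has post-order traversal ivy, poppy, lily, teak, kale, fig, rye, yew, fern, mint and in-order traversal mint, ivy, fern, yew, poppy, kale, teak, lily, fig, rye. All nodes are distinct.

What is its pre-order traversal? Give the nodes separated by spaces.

The last element of post-order is the root; it splits in-order into left and right subtrees.
Root mint: left subtree has 0 nodes { }, right has 9 {ivy, fern, yew, poppy, kale, teak, lily, fig, rye}.
  Root fern: left subtree has 1 node {ivy}, right has 7 {yew, poppy, kale, teak, lily, fig, rye}.
    Root yew: left subtree has 0 nodes { }, right has 6 {poppy, kale, teak, lily, fig, rye}.
      Root rye: left subtree has 5 nodes {poppy, kale, teak, lily, fig}, right has 0 { }.
        Root fig: left subtree has 4 nodes {poppy, kale, teak, lily}, right has 0 { }.
          Root kale: left subtree has 1 node {poppy}, right has 2 {teak, lily}.
            Root teak: left subtree has 0 nodes { }, right has 1 {lily}.

mint fern ivy yew rye fig kale poppy teak lily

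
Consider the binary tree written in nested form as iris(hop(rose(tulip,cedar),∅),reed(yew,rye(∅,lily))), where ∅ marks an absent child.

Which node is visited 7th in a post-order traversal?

Post-order visits the left subtree, then the right subtree, then the node.
At iris: go left to hop.
  At hop: go left to rose.
    At rose: go left to tulip.
      tulip is a leaf — visit tulip.
    At rose: go right to cedar.
      cedar is a leaf — visit cedar.
    Visit rose.
  At hop: no right child.
  Visit hop.
At iris: go right to reed.
  At reed: go left to yew.
    yew is a leaf — visit yew.
  At reed: go right to rye.
    At rye: no left child.
    At rye: go right to lily.
      lily is a leaf — visit lily.
    Visit rye.
  Visit reed.
Visit iris.
Full post-order sequence: tulip, cedar, rose, hop, yew, lily, rye, reed, iris.

rye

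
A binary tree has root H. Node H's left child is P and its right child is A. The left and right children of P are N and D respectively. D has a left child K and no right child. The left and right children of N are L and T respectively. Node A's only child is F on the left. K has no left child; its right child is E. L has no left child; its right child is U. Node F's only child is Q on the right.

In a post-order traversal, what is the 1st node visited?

U

Post-order visits the left subtree, then the right subtree, then the node.
At H: go left to P.
  At P: go left to N.
    At N: go left to L.
      At L: no left child.
      At L: go right to U.
        U is a leaf — visit U.
      Visit L.
    At N: go right to T.
      T is a leaf — visit T.
    Visit N.
  At P: go right to D.
    At D: go left to K.
      At K: no left child.
      At K: go right to E.
        E is a leaf — visit E.
      Visit K.
    At D: no right child.
    Visit D.
  Visit P.
At H: go right to A.
  At A: go left to F.
    At F: no left child.
    At F: go right to Q.
      Q is a leaf — visit Q.
    Visit F.
  At A: no right child.
  Visit A.
Visit H.
Full post-order sequence: U, L, T, N, E, K, D, P, Q, F, A, H.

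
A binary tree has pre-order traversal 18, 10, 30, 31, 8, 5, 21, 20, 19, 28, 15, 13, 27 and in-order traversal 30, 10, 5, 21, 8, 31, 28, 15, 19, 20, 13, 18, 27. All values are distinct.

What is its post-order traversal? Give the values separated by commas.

30, 21, 5, 8, 15, 28, 19, 13, 20, 31, 10, 27, 18

The first element of pre-order is the root; it splits in-order into left and right subtrees.
Root 18: left subtree has 11 nodes {30, 10, 5, 21, 8, 31, 28, 15, 19, 20, 13}, right has 1 {27}.
  Root 10: left subtree has 1 node {30}, right has 9 {5, 21, 8, 31, 28, 15, 19, 20, 13}.
    Root 31: left subtree has 3 nodes {5, 21, 8}, right has 5 {28, 15, 19, 20, 13}.
      Root 8: left subtree has 2 nodes {5, 21}, right has 0 { }.
        Root 5: left subtree has 0 nodes { }, right has 1 {21}.
      Root 20: left subtree has 3 nodes {28, 15, 19}, right has 1 {13}.
        Root 19: left subtree has 2 nodes {28, 15}, right has 0 { }.
          Root 28: left subtree has 0 nodes { }, right has 1 {15}.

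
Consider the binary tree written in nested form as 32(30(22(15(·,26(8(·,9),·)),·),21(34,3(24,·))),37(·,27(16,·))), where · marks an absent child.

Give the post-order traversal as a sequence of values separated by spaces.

Post-order visits the left subtree, then the right subtree, then the node.
At 32: go left to 30.
  At 30: go left to 22.
    At 22: go left to 15.
      At 15: no left child.
      At 15: go right to 26.
        At 26: go left to 8.
          At 8: no left child.
          At 8: go right to 9.
            9 is a leaf — visit 9.
          Visit 8.
        At 26: no right child.
        Visit 26.
      Visit 15.
    At 22: no right child.
    Visit 22.
  At 30: go right to 21.
    At 21: go left to 34.
      34 is a leaf — visit 34.
    At 21: go right to 3.
      At 3: go left to 24.
        24 is a leaf — visit 24.
      At 3: no right child.
      Visit 3.
    Visit 21.
  Visit 30.
At 32: go right to 37.
  At 37: no left child.
  At 37: go right to 27.
    At 27: go left to 16.
      16 is a leaf — visit 16.
    At 27: no right child.
    Visit 27.
  Visit 37.
Visit 32.

9 8 26 15 22 34 24 3 21 30 16 27 37 32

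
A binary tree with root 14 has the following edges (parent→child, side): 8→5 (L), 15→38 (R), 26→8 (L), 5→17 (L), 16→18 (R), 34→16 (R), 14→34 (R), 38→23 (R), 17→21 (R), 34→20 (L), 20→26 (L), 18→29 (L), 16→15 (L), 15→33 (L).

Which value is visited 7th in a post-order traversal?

33

Post-order visits the left subtree, then the right subtree, then the node.
At 14: no left child.
At 14: go right to 34.
  At 34: go left to 20.
    At 20: go left to 26.
      At 26: go left to 8.
        At 8: go left to 5.
          At 5: go left to 17.
            At 17: no left child.
            At 17: go right to 21.
              21 is a leaf — visit 21.
            Visit 17.
          At 5: no right child.
          Visit 5.
        At 8: no right child.
        Visit 8.
      At 26: no right child.
      Visit 26.
    At 20: no right child.
    Visit 20.
  At 34: go right to 16.
    At 16: go left to 15.
      At 15: go left to 33.
        33 is a leaf — visit 33.
      At 15: go right to 38.
        At 38: no left child.
        At 38: go right to 23.
          23 is a leaf — visit 23.
        Visit 38.
      Visit 15.
    At 16: go right to 18.
      At 18: go left to 29.
        29 is a leaf — visit 29.
      At 18: no right child.
      Visit 18.
    Visit 16.
  Visit 34.
Visit 14.
Full post-order sequence: 21, 17, 5, 8, 26, 20, 33, 23, 38, 15, 29, 18, 16, 34, 14.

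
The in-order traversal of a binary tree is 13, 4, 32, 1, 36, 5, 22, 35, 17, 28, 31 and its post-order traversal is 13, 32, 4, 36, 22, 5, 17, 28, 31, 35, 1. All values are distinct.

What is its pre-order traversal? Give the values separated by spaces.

1 4 13 32 35 5 36 22 31 28 17

The last element of post-order is the root; it splits in-order into left and right subtrees.
Root 1: left subtree has 3 nodes {13, 4, 32}, right has 7 {36, 5, 22, 35, 17, 28, 31}.
  Root 4: left subtree has 1 node {13}, right has 1 {32}.
  Root 35: left subtree has 3 nodes {36, 5, 22}, right has 3 {17, 28, 31}.
    Root 5: left subtree has 1 node {36}, right has 1 {22}.
    Root 31: left subtree has 2 nodes {17, 28}, right has 0 { }.
      Root 28: left subtree has 1 node {17}, right has 0 { }.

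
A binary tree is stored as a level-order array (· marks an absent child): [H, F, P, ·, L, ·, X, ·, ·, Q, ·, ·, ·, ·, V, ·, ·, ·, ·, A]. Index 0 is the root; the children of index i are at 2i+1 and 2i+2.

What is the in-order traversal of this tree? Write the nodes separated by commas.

In-order visits the left subtree, then the node, then the right subtree.
At H: go left to F.
  At F: no left child.
  Visit F.
  At F: go right to L.
    At L: go left to Q.
      At Q: go left to A.
        A is a leaf — visit A.
      Visit Q.
      At Q: no right child.
    Visit L.
    At L: no right child.
Visit H.
At H: go right to P.
  At P: no left child.
  Visit P.
  At P: go right to X.
    At X: no left child.
    Visit X.
    At X: go right to V.
      V is a leaf — visit V.

F, A, Q, L, H, P, X, V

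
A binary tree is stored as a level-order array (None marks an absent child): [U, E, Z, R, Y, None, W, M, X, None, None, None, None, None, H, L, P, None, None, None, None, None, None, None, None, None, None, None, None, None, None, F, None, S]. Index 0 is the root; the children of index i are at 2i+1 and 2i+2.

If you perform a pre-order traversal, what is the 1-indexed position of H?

13

Pre-order visits the node, then its left subtree, then its right subtree.
Visit U.
At U: go left to E.
  Visit E.
  At E: go left to R.
    Visit R.
    At R: go left to M.
      Visit M.
      At M: go left to L.
        Visit L.
        At L: go left to F.
          F is a leaf — visit F.
        At L: no right child.
      At M: go right to P.
        Visit P.
        At P: go left to S.
          S is a leaf — visit S.
        At P: no right child.
    At R: go right to X.
      X is a leaf — visit X.
  At E: go right to Y.
    Y is a leaf — visit Y.
At U: go right to Z.
  Visit Z.
  At Z: no left child.
  At Z: go right to W.
    Visit W.
    At W: no left child.
    At W: go right to H.
      H is a leaf — visit H.
Full pre-order sequence: U, E, R, M, L, F, P, S, X, Y, Z, W, H.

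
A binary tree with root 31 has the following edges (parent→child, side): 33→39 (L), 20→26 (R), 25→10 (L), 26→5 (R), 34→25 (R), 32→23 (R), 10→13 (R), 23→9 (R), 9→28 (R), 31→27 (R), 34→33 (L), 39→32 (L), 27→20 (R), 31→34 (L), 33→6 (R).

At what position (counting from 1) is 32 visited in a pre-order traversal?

Pre-order visits the node, then its left subtree, then its right subtree.
Visit 31.
At 31: go left to 34.
  Visit 34.
  At 34: go left to 33.
    Visit 33.
    At 33: go left to 39.
      Visit 39.
      At 39: go left to 32.
        Visit 32.
        At 32: no left child.
        At 32: go right to 23.
          Visit 23.
          At 23: no left child.
          At 23: go right to 9.
            Visit 9.
            At 9: no left child.
            At 9: go right to 28.
              28 is a leaf — visit 28.
      At 39: no right child.
    At 33: go right to 6.
      6 is a leaf — visit 6.
  At 34: go right to 25.
    Visit 25.
    At 25: go left to 10.
      Visit 10.
      At 10: no left child.
      At 10: go right to 13.
        13 is a leaf — visit 13.
    At 25: no right child.
At 31: go right to 27.
  Visit 27.
  At 27: no left child.
  At 27: go right to 20.
    Visit 20.
    At 20: no left child.
    At 20: go right to 26.
      Visit 26.
      At 26: no left child.
      At 26: go right to 5.
        5 is a leaf — visit 5.
Full pre-order sequence: 31, 34, 33, 39, 32, 23, 9, 28, 6, 25, 10, 13, 27, 20, 26, 5.

5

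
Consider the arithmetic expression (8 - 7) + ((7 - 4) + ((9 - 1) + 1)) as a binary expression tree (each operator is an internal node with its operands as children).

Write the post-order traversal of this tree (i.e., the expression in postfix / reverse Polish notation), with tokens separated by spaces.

8 7 - 7 4 - 9 1 - 1 + + +

Post-order on an expression tree gives postfix notation: for each operator, emit left operand, right operand, then the operator.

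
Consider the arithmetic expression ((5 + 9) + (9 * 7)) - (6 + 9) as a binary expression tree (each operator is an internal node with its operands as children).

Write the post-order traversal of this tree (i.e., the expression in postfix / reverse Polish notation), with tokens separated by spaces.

5 9 + 9 7 * + 6 9 + -

Post-order on an expression tree gives postfix notation: for each operator, emit left operand, right operand, then the operator.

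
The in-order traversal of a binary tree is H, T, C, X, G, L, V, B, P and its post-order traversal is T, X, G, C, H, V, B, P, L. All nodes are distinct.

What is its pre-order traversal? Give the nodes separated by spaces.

L H C T G X P B V

The last element of post-order is the root; it splits in-order into left and right subtrees.
Root L: left subtree has 5 nodes {H, T, C, X, G}, right has 3 {V, B, P}.
  Root H: left subtree has 0 nodes { }, right has 4 {T, C, X, G}.
    Root C: left subtree has 1 node {T}, right has 2 {X, G}.
      Root G: left subtree has 1 node {X}, right has 0 { }.
  Root P: left subtree has 2 nodes {V, B}, right has 0 { }.
    Root B: left subtree has 1 node {V}, right has 0 { }.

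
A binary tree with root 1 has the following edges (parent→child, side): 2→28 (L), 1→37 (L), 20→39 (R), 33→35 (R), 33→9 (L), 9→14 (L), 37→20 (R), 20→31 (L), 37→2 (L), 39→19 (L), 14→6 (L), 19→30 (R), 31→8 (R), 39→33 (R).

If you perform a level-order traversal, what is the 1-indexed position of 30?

11

Level-order visits nodes level by level from the root, left to right within each level.
Level 0: 1
Level 1: 37
Level 2: 2, 20
Level 3: 28, 31, 39
Level 4: 8, 19, 33
Level 5: 30, 9, 35
Level 6: 14
Level 7: 6
Full level-order sequence: 1, 37, 2, 20, 28, 31, 39, 8, 19, 33, 30, 9, 35, 14, 6.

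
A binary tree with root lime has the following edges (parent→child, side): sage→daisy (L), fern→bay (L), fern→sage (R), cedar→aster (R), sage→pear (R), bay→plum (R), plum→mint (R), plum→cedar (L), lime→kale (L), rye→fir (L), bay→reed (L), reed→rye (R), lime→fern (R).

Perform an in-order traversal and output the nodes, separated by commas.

kale, lime, reed, fir, rye, bay, cedar, aster, plum, mint, fern, daisy, sage, pear

In-order visits the left subtree, then the node, then the right subtree.
At lime: go left to kale.
  kale is a leaf — visit kale.
Visit lime.
At lime: go right to fern.
  At fern: go left to bay.
    At bay: go left to reed.
      At reed: no left child.
      Visit reed.
      At reed: go right to rye.
        At rye: go left to fir.
          fir is a leaf — visit fir.
        Visit rye.
        At rye: no right child.
    Visit bay.
    At bay: go right to plum.
      At plum: go left to cedar.
        At cedar: no left child.
        Visit cedar.
        At cedar: go right to aster.
          aster is a leaf — visit aster.
      Visit plum.
      At plum: go right to mint.
        mint is a leaf — visit mint.
  Visit fern.
  At fern: go right to sage.
    At sage: go left to daisy.
      daisy is a leaf — visit daisy.
    Visit sage.
    At sage: go right to pear.
      pear is a leaf — visit pear.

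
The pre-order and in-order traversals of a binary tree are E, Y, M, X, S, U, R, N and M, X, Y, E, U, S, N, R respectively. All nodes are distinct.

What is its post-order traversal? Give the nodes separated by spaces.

X M Y U N R S E

The first element of pre-order is the root; it splits in-order into left and right subtrees.
Root E: left subtree has 3 nodes {M, X, Y}, right has 4 {U, S, N, R}.
  Root Y: left subtree has 2 nodes {M, X}, right has 0 { }.
    Root M: left subtree has 0 nodes { }, right has 1 {X}.
  Root S: left subtree has 1 node {U}, right has 2 {N, R}.
    Root R: left subtree has 1 node {N}, right has 0 { }.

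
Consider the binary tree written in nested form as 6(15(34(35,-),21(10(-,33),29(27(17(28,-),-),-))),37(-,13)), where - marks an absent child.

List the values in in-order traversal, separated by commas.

In-order visits the left subtree, then the node, then the right subtree.
At 6: go left to 15.
  At 15: go left to 34.
    At 34: go left to 35.
      35 is a leaf — visit 35.
    Visit 34.
    At 34: no right child.
  Visit 15.
  At 15: go right to 21.
    At 21: go left to 10.
      At 10: no left child.
      Visit 10.
      At 10: go right to 33.
        33 is a leaf — visit 33.
    Visit 21.
    At 21: go right to 29.
      At 29: go left to 27.
        At 27: go left to 17.
          At 17: go left to 28.
            28 is a leaf — visit 28.
          Visit 17.
          At 17: no right child.
        Visit 27.
        At 27: no right child.
      Visit 29.
      At 29: no right child.
Visit 6.
At 6: go right to 37.
  At 37: no left child.
  Visit 37.
  At 37: go right to 13.
    13 is a leaf — visit 13.

35, 34, 15, 10, 33, 21, 28, 17, 27, 29, 6, 37, 13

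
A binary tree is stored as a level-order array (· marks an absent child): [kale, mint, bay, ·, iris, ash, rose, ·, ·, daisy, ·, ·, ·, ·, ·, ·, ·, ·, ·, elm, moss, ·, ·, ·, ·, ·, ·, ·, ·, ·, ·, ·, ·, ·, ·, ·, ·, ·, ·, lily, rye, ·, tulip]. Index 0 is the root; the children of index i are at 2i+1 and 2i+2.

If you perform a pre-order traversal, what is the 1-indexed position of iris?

Pre-order visits the node, then its left subtree, then its right subtree.
Visit kale.
At kale: go left to mint.
  Visit mint.
  At mint: no left child.
  At mint: go right to iris.
    Visit iris.
    At iris: go left to daisy.
      Visit daisy.
      At daisy: go left to elm.
        Visit elm.
        At elm: go left to lily.
          lily is a leaf — visit lily.
        At elm: go right to rye.
          rye is a leaf — visit rye.
      At daisy: go right to moss.
        Visit moss.
        At moss: no left child.
        At moss: go right to tulip.
          tulip is a leaf — visit tulip.
    At iris: no right child.
At kale: go right to bay.
  Visit bay.
  At bay: go left to ash.
    ash is a leaf — visit ash.
  At bay: go right to rose.
    rose is a leaf — visit rose.
Full pre-order sequence: kale, mint, iris, daisy, elm, lily, rye, moss, tulip, bay, ash, rose.

3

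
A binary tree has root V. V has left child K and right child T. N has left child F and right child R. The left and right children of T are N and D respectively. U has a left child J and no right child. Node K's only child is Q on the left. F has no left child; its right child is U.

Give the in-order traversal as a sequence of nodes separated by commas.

Q, K, V, F, J, U, N, R, T, D

In-order visits the left subtree, then the node, then the right subtree.
At V: go left to K.
  At K: go left to Q.
    Q is a leaf — visit Q.
  Visit K.
  At K: no right child.
Visit V.
At V: go right to T.
  At T: go left to N.
    At N: go left to F.
      At F: no left child.
      Visit F.
      At F: go right to U.
        At U: go left to J.
          J is a leaf — visit J.
        Visit U.
        At U: no right child.
    Visit N.
    At N: go right to R.
      R is a leaf — visit R.
  Visit T.
  At T: go right to D.
    D is a leaf — visit D.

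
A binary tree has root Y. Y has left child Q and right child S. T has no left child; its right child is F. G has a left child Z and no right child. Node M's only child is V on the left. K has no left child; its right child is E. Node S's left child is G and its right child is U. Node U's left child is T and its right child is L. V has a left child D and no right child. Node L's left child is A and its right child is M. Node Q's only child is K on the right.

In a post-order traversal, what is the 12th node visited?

Post-order visits the left subtree, then the right subtree, then the node.
At Y: go left to Q.
  At Q: no left child.
  At Q: go right to K.
    At K: no left child.
    At K: go right to E.
      E is a leaf — visit E.
    Visit K.
  Visit Q.
At Y: go right to S.
  At S: go left to G.
    At G: go left to Z.
      Z is a leaf — visit Z.
    At G: no right child.
    Visit G.
  At S: go right to U.
    At U: go left to T.
      At T: no left child.
      At T: go right to F.
        F is a leaf — visit F.
      Visit T.
    At U: go right to L.
      At L: go left to A.
        A is a leaf — visit A.
      At L: go right to M.
        At M: go left to V.
          At V: go left to D.
            D is a leaf — visit D.
          At V: no right child.
          Visit V.
        At M: no right child.
        Visit M.
      Visit L.
    Visit U.
  Visit S.
Visit Y.
Full post-order sequence: E, K, Q, Z, G, F, T, A, D, V, M, L, U, S, Y.

L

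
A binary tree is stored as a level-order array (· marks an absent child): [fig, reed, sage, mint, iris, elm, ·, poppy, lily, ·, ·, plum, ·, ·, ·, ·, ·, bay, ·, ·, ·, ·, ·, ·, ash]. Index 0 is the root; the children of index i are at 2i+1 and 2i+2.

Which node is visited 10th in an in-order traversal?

elm

In-order visits the left subtree, then the node, then the right subtree.
At fig: go left to reed.
  At reed: go left to mint.
    At mint: go left to poppy.
      poppy is a leaf — visit poppy.
    Visit mint.
    At mint: go right to lily.
      At lily: go left to bay.
        bay is a leaf — visit bay.
      Visit lily.
      At lily: no right child.
  Visit reed.
  At reed: go right to iris.
    iris is a leaf — visit iris.
Visit fig.
At fig: go right to sage.
  At sage: go left to elm.
    At elm: go left to plum.
      At plum: no left child.
      Visit plum.
      At plum: go right to ash.
        ash is a leaf — visit ash.
    Visit elm.
    At elm: no right child.
  Visit sage.
  At sage: no right child.
Full in-order sequence: poppy, mint, bay, lily, reed, iris, fig, plum, ash, elm, sage.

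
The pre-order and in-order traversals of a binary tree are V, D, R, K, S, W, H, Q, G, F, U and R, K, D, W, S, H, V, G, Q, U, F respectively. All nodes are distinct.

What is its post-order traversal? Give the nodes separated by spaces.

K R W H S D G U F Q V

The first element of pre-order is the root; it splits in-order into left and right subtrees.
Root V: left subtree has 6 nodes {R, K, D, W, S, H}, right has 4 {G, Q, U, F}.
  Root D: left subtree has 2 nodes {R, K}, right has 3 {W, S, H}.
    Root R: left subtree has 0 nodes { }, right has 1 {K}.
    Root S: left subtree has 1 node {W}, right has 1 {H}.
  Root Q: left subtree has 1 node {G}, right has 2 {U, F}.
    Root F: left subtree has 1 node {U}, right has 0 { }.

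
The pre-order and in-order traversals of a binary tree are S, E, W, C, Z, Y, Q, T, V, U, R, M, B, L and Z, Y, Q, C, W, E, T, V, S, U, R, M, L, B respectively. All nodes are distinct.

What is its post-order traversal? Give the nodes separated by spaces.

The first element of pre-order is the root; it splits in-order into left and right subtrees.
Root S: left subtree has 8 nodes {Z, Y, Q, C, W, E, T, V}, right has 5 {U, R, M, L, B}.
  Root E: left subtree has 5 nodes {Z, Y, Q, C, W}, right has 2 {T, V}.
    Root W: left subtree has 4 nodes {Z, Y, Q, C}, right has 0 { }.
      Root C: left subtree has 3 nodes {Z, Y, Q}, right has 0 { }.
        Root Z: left subtree has 0 nodes { }, right has 2 {Y, Q}.
          Root Y: left subtree has 0 nodes { }, right has 1 {Q}.
    Root T: left subtree has 0 nodes { }, right has 1 {V}.
  Root U: left subtree has 0 nodes { }, right has 4 {R, M, L, B}.
    Root R: left subtree has 0 nodes { }, right has 3 {M, L, B}.
      Root M: left subtree has 0 nodes { }, right has 2 {L, B}.
        Root B: left subtree has 1 node {L}, right has 0 { }.

Q Y Z C W V T E L B M R U S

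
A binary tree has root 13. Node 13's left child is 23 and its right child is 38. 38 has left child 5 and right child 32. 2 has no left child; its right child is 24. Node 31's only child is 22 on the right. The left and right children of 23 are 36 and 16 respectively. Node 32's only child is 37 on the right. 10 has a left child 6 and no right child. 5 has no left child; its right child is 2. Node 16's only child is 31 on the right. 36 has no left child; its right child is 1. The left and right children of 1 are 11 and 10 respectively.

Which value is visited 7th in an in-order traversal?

In-order visits the left subtree, then the node, then the right subtree.
At 13: go left to 23.
  At 23: go left to 36.
    At 36: no left child.
    Visit 36.
    At 36: go right to 1.
      At 1: go left to 11.
        11 is a leaf — visit 11.
      Visit 1.
      At 1: go right to 10.
        At 10: go left to 6.
          6 is a leaf — visit 6.
        Visit 10.
        At 10: no right child.
  Visit 23.
  At 23: go right to 16.
    At 16: no left child.
    Visit 16.
    At 16: go right to 31.
      At 31: no left child.
      Visit 31.
      At 31: go right to 22.
        22 is a leaf — visit 22.
Visit 13.
At 13: go right to 38.
  At 38: go left to 5.
    At 5: no left child.
    Visit 5.
    At 5: go right to 2.
      At 2: no left child.
      Visit 2.
      At 2: go right to 24.
        24 is a leaf — visit 24.
  Visit 38.
  At 38: go right to 32.
    At 32: no left child.
    Visit 32.
    At 32: go right to 37.
      37 is a leaf — visit 37.
Full in-order sequence: 36, 11, 1, 6, 10, 23, 16, 31, 22, 13, 5, 2, 24, 38, 32, 37.

16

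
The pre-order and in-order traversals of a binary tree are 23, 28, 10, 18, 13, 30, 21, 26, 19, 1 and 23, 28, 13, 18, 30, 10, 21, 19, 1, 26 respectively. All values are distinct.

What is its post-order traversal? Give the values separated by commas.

13, 30, 18, 1, 19, 26, 21, 10, 28, 23

The first element of pre-order is the root; it splits in-order into left and right subtrees.
Root 23: left subtree has 0 nodes { }, right has 9 {28, 13, 18, 30, 10, 21, 19, 1, 26}.
  Root 28: left subtree has 0 nodes { }, right has 8 {13, 18, 30, 10, 21, 19, 1, 26}.
    Root 10: left subtree has 3 nodes {13, 18, 30}, right has 4 {21, 19, 1, 26}.
      Root 18: left subtree has 1 node {13}, right has 1 {30}.
      Root 21: left subtree has 0 nodes { }, right has 3 {19, 1, 26}.
        Root 26: left subtree has 2 nodes {19, 1}, right has 0 { }.
          Root 19: left subtree has 0 nodes { }, right has 1 {1}.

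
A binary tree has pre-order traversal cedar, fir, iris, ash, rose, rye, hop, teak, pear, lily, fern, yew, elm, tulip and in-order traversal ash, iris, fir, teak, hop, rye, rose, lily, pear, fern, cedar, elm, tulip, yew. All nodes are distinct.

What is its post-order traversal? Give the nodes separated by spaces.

The first element of pre-order is the root; it splits in-order into left and right subtrees.
Root cedar: left subtree has 10 nodes {ash, iris, fir, teak, hop, rye, rose, lily, pear, fern}, right has 3 {elm, tulip, yew}.
  Root fir: left subtree has 2 nodes {ash, iris}, right has 7 {teak, hop, rye, rose, lily, pear, fern}.
    Root iris: left subtree has 1 node {ash}, right has 0 { }.
    Root rose: left subtree has 3 nodes {teak, hop, rye}, right has 3 {lily, pear, fern}.
      Root rye: left subtree has 2 nodes {teak, hop}, right has 0 { }.
        Root hop: left subtree has 1 node {teak}, right has 0 { }.
      Root pear: left subtree has 1 node {lily}, right has 1 {fern}.
  Root yew: left subtree has 2 nodes {elm, tulip}, right has 0 { }.
    Root elm: left subtree has 0 nodes { }, right has 1 {tulip}.

ash iris teak hop rye lily fern pear rose fir tulip elm yew cedar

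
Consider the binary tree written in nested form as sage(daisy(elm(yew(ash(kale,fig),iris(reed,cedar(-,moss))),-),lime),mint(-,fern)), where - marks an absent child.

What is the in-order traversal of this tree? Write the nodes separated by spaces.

kale ash fig yew reed iris cedar moss elm daisy lime sage mint fern

In-order visits the left subtree, then the node, then the right subtree.
At sage: go left to daisy.
  At daisy: go left to elm.
    At elm: go left to yew.
      At yew: go left to ash.
        At ash: go left to kale.
          kale is a leaf — visit kale.
        Visit ash.
        At ash: go right to fig.
          fig is a leaf — visit fig.
      Visit yew.
      At yew: go right to iris.
        At iris: go left to reed.
          reed is a leaf — visit reed.
        Visit iris.
        At iris: go right to cedar.
          At cedar: no left child.
          Visit cedar.
          At cedar: go right to moss.
            moss is a leaf — visit moss.
    Visit elm.
    At elm: no right child.
  Visit daisy.
  At daisy: go right to lime.
    lime is a leaf — visit lime.
Visit sage.
At sage: go right to mint.
  At mint: no left child.
  Visit mint.
  At mint: go right to fern.
    fern is a leaf — visit fern.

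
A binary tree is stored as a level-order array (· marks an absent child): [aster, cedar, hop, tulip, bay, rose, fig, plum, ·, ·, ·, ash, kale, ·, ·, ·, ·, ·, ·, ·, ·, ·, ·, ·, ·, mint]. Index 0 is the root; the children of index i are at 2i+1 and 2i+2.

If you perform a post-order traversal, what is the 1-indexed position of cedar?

4

Post-order visits the left subtree, then the right subtree, then the node.
At aster: go left to cedar.
  At cedar: go left to tulip.
    At tulip: go left to plum.
      plum is a leaf — visit plum.
    At tulip: no right child.
    Visit tulip.
  At cedar: go right to bay.
    bay is a leaf — visit bay.
  Visit cedar.
At aster: go right to hop.
  At hop: go left to rose.
    At rose: go left to ash.
      ash is a leaf — visit ash.
    At rose: go right to kale.
      At kale: go left to mint.
        mint is a leaf — visit mint.
      At kale: no right child.
      Visit kale.
    Visit rose.
  At hop: go right to fig.
    fig is a leaf — visit fig.
  Visit hop.
Visit aster.
Full post-order sequence: plum, tulip, bay, cedar, ash, mint, kale, rose, fig, hop, aster.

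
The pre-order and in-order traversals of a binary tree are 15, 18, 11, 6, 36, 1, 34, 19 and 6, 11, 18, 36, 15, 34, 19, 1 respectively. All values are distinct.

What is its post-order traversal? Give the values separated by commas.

The first element of pre-order is the root; it splits in-order into left and right subtrees.
Root 15: left subtree has 4 nodes {6, 11, 18, 36}, right has 3 {34, 19, 1}.
  Root 18: left subtree has 2 nodes {6, 11}, right has 1 {36}.
    Root 11: left subtree has 1 node {6}, right has 0 { }.
  Root 1: left subtree has 2 nodes {34, 19}, right has 0 { }.
    Root 34: left subtree has 0 nodes { }, right has 1 {19}.

6, 11, 36, 18, 19, 34, 1, 15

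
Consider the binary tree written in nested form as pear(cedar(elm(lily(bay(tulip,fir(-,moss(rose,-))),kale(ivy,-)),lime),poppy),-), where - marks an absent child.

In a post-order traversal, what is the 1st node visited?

Post-order visits the left subtree, then the right subtree, then the node.
At pear: go left to cedar.
  At cedar: go left to elm.
    At elm: go left to lily.
      At lily: go left to bay.
        At bay: go left to tulip.
          tulip is a leaf — visit tulip.
        At bay: go right to fir.
          At fir: no left child.
          At fir: go right to moss.
            At moss: go left to rose.
              rose is a leaf — visit rose.
            At moss: no right child.
            Visit moss.
          Visit fir.
        Visit bay.
      At lily: go right to kale.
        At kale: go left to ivy.
          ivy is a leaf — visit ivy.
        At kale: no right child.
        Visit kale.
      Visit lily.
    At elm: go right to lime.
      lime is a leaf — visit lime.
    Visit elm.
  At cedar: go right to poppy.
    poppy is a leaf — visit poppy.
  Visit cedar.
At pear: no right child.
Visit pear.
Full post-order sequence: tulip, rose, moss, fir, bay, ivy, kale, lily, lime, elm, poppy, cedar, pear.

tulip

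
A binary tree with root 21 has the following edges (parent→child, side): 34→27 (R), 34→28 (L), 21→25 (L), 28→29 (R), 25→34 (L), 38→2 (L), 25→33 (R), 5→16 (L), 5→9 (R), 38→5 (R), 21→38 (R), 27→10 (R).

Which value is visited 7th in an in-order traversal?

33

In-order visits the left subtree, then the node, then the right subtree.
At 21: go left to 25.
  At 25: go left to 34.
    At 34: go left to 28.
      At 28: no left child.
      Visit 28.
      At 28: go right to 29.
        29 is a leaf — visit 29.
    Visit 34.
    At 34: go right to 27.
      At 27: no left child.
      Visit 27.
      At 27: go right to 10.
        10 is a leaf — visit 10.
  Visit 25.
  At 25: go right to 33.
    33 is a leaf — visit 33.
Visit 21.
At 21: go right to 38.
  At 38: go left to 2.
    2 is a leaf — visit 2.
  Visit 38.
  At 38: go right to 5.
    At 5: go left to 16.
      16 is a leaf — visit 16.
    Visit 5.
    At 5: go right to 9.
      9 is a leaf — visit 9.
Full in-order sequence: 28, 29, 34, 27, 10, 25, 33, 21, 2, 38, 16, 5, 9.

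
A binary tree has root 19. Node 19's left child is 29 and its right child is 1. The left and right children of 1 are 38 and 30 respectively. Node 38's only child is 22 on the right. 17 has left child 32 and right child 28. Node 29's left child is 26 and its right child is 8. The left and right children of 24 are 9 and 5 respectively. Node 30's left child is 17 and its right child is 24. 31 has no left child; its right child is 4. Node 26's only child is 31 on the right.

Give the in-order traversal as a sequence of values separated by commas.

26, 31, 4, 29, 8, 19, 38, 22, 1, 32, 17, 28, 30, 9, 24, 5

In-order visits the left subtree, then the node, then the right subtree.
At 19: go left to 29.
  At 29: go left to 26.
    At 26: no left child.
    Visit 26.
    At 26: go right to 31.
      At 31: no left child.
      Visit 31.
      At 31: go right to 4.
        4 is a leaf — visit 4.
  Visit 29.
  At 29: go right to 8.
    8 is a leaf — visit 8.
Visit 19.
At 19: go right to 1.
  At 1: go left to 38.
    At 38: no left child.
    Visit 38.
    At 38: go right to 22.
      22 is a leaf — visit 22.
  Visit 1.
  At 1: go right to 30.
    At 30: go left to 17.
      At 17: go left to 32.
        32 is a leaf — visit 32.
      Visit 17.
      At 17: go right to 28.
        28 is a leaf — visit 28.
    Visit 30.
    At 30: go right to 24.
      At 24: go left to 9.
        9 is a leaf — visit 9.
      Visit 24.
      At 24: go right to 5.
        5 is a leaf — visit 5.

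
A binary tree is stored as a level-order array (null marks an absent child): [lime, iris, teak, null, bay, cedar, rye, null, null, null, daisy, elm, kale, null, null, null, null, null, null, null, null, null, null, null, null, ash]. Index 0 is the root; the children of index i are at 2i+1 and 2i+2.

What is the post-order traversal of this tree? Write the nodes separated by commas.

Post-order visits the left subtree, then the right subtree, then the node.
At lime: go left to iris.
  At iris: no left child.
  At iris: go right to bay.
    At bay: no left child.
    At bay: go right to daisy.
      daisy is a leaf — visit daisy.
    Visit bay.
  Visit iris.
At lime: go right to teak.
  At teak: go left to cedar.
    At cedar: go left to elm.
      elm is a leaf — visit elm.
    At cedar: go right to kale.
      At kale: go left to ash.
        ash is a leaf — visit ash.
      At kale: no right child.
      Visit kale.
    Visit cedar.
  At teak: go right to rye.
    rye is a leaf — visit rye.
  Visit teak.
Visit lime.

daisy, bay, iris, elm, ash, kale, cedar, rye, teak, lime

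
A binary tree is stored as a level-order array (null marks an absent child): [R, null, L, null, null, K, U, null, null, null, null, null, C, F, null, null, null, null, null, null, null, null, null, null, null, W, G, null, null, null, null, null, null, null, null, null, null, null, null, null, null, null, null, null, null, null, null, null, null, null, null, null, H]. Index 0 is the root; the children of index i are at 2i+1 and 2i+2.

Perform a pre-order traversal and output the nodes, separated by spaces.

Pre-order visits the node, then its left subtree, then its right subtree.
Visit R.
At R: no left child.
At R: go right to L.
  Visit L.
  At L: go left to K.
    Visit K.
    At K: no left child.
    At K: go right to C.
      Visit C.
      At C: go left to W.
        Visit W.
        At W: no left child.
        At W: go right to H.
          H is a leaf — visit H.
      At C: go right to G.
        G is a leaf — visit G.
  At L: go right to U.
    Visit U.
    At U: go left to F.
      F is a leaf — visit F.
    At U: no right child.

R L K C W H G U F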